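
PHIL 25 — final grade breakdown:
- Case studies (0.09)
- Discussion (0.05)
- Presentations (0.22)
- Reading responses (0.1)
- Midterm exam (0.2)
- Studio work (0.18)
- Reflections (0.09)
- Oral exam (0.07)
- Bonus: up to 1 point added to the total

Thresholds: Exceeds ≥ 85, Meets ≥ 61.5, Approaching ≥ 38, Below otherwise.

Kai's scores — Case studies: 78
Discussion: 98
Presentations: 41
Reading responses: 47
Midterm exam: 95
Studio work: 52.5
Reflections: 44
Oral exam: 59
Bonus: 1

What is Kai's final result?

Weighted total:
  Case studies 78 × 0.09 = 7.02
  Discussion 98 × 0.05 = 4.9
  Presentations 41 × 0.22 = 9.02
  Reading responses 47 × 0.1 = 4.7
  Midterm exam 95 × 0.2 = 19
  Studio work 52.5 × 0.18 = 9.45
  Reflections 44 × 0.09 = 3.96
  Oral exam 59 × 0.07 = 4.13
Sum = 62.18
Bonus: 62.18 + 1 = 63.18
63.18 is ≥ 61.5 and < 85 → Meets

Meets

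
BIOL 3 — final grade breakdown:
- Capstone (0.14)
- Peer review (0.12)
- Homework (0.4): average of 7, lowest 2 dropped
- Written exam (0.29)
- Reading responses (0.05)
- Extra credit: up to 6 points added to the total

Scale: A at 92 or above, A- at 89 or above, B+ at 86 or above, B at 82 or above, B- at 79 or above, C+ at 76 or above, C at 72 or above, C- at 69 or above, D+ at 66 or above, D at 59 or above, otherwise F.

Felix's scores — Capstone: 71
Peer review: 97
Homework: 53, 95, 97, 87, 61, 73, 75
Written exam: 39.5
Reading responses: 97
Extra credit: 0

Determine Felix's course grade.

C

Homework: drop 53, 61 → average of remaining 5 = 427/5 = 85.4
Weighted total:
  Capstone 71 × 0.14 = 9.94
  Peer review 97 × 0.12 = 11.64
  Homework 85.4 × 0.4 = 34.16
  Written exam 39.5 × 0.29 = 11.455
  Reading responses 97 × 0.05 = 4.85
Sum = 72.045
Extra credit: 72.045 + 0 = 72.045
72.045 is ≥ 72 and < 76 → C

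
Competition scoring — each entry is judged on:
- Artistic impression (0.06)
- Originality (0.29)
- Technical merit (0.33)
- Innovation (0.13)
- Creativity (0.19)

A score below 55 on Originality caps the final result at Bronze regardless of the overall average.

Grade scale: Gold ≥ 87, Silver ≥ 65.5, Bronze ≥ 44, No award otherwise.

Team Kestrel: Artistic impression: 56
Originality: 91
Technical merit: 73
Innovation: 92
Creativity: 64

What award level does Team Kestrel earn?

Originality score 91 ≥ 55: minimum met.
Weighted total:
  Artistic impression 56 × 0.06 = 3.36
  Originality 91 × 0.29 = 26.39
  Technical merit 73 × 0.33 = 24.09
  Innovation 92 × 0.13 = 11.96
  Creativity 64 × 0.19 = 12.16
Sum = 77.96
77.96 is ≥ 65.5 and < 87 → Silver

Silver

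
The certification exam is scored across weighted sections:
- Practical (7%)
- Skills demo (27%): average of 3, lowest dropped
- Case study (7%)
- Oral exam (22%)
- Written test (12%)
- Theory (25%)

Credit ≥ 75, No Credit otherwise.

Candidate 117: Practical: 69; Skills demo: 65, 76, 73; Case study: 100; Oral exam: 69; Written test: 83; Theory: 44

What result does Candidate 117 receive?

No Credit

Skills demo: drop 65 → average of remaining 2 = 149/2 = 74.5
Weighted total:
  Practical 69 × 0.07 = 4.83
  Skills demo 74.5 × 0.27 = 20.115
  Case study 100 × 0.07 = 7
  Oral exam 69 × 0.22 = 15.18
  Written test 83 × 0.12 = 9.96
  Theory 44 × 0.25 = 11
Sum = 68.085
68.085 < 75 → No Credit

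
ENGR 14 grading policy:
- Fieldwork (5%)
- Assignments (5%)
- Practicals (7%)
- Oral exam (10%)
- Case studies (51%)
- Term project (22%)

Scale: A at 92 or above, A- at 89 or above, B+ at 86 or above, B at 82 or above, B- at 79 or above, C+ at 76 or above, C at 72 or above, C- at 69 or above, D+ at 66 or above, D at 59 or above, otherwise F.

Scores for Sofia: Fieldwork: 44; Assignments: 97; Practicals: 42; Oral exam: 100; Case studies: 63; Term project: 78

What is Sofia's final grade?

C-

Weighted total:
  Fieldwork 44 × 0.05 = 2.2
  Assignments 97 × 0.05 = 4.85
  Practicals 42 × 0.07 = 2.94
  Oral exam 100 × 0.1 = 10
  Case studies 63 × 0.51 = 32.13
  Term project 78 × 0.22 = 17.16
Sum = 69.28
69.28 is ≥ 69 and < 72 → C-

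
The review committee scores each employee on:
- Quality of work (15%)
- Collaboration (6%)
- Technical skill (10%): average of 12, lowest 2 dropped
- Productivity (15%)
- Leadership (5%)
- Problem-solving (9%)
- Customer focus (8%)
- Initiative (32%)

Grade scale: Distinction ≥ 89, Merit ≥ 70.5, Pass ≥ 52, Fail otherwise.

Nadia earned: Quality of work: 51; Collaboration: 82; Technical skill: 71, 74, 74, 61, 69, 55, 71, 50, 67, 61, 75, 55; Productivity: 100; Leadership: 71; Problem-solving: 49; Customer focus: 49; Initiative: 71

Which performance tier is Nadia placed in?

Technical skill: drop 50, 55 → average of remaining 10 = 678/10 = 67.8
Weighted total:
  Quality of work 51 × 0.15 = 7.65
  Collaboration 82 × 0.06 = 4.92
  Technical skill 67.8 × 0.1 = 6.78
  Productivity 100 × 0.15 = 15
  Leadership 71 × 0.05 = 3.55
  Problem-solving 49 × 0.09 = 4.41
  Customer focus 49 × 0.08 = 3.92
  Initiative 71 × 0.32 = 22.72
Sum = 68.95
68.95 is ≥ 52 and < 70.5 → Pass

Pass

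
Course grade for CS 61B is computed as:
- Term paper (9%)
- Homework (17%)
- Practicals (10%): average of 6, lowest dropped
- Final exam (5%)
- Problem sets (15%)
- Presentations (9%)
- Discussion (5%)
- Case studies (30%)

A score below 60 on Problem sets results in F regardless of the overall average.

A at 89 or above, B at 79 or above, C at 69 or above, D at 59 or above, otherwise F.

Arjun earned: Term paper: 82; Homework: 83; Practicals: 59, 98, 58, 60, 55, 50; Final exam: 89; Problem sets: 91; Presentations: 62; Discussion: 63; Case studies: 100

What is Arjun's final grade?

B

Practicals: drop 50 → average of remaining 5 = 330/5 = 66
Problem sets score 91 ≥ 60: minimum met.
Weighted total:
  Term paper 82 × 0.09 = 7.38
  Homework 83 × 0.17 = 14.11
  Practicals 66 × 0.1 = 6.6
  Final exam 89 × 0.05 = 4.45
  Problem sets 91 × 0.15 = 13.65
  Presentations 62 × 0.09 = 5.58
  Discussion 63 × 0.05 = 3.15
  Case studies 100 × 0.3 = 30
Sum = 84.92
84.92 is ≥ 79 and < 89 → B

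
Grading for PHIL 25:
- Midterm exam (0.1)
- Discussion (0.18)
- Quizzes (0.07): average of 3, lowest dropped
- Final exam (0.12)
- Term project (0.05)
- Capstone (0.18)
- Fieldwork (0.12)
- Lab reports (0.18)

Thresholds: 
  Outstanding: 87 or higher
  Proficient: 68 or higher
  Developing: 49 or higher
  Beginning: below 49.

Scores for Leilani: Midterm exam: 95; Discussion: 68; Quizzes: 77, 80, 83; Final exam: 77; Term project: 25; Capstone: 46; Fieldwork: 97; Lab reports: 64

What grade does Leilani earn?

Quizzes: drop 77 → average of remaining 2 = 163/2 = 81.5
Weighted total:
  Midterm exam 95 × 0.1 = 9.5
  Discussion 68 × 0.18 = 12.24
  Quizzes 81.5 × 0.07 = 5.705
  Final exam 77 × 0.12 = 9.24
  Term project 25 × 0.05 = 1.25
  Capstone 46 × 0.18 = 8.28
  Fieldwork 97 × 0.12 = 11.64
  Lab reports 64 × 0.18 = 11.52
Sum = 69.375
69.375 is ≥ 68 and < 87 → Proficient

Proficient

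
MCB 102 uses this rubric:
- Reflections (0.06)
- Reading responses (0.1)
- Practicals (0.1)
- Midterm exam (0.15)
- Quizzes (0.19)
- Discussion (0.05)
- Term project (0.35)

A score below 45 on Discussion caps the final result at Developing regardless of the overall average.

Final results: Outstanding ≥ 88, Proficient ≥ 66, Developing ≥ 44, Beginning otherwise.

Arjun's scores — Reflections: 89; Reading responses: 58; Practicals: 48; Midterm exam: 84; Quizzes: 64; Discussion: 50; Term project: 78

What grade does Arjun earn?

Discussion score 50 ≥ 45: minimum met.
Weighted total:
  Reflections 89 × 0.06 = 5.34
  Reading responses 58 × 0.1 = 5.8
  Practicals 48 × 0.1 = 4.8
  Midterm exam 84 × 0.15 = 12.6
  Quizzes 64 × 0.19 = 12.16
  Discussion 50 × 0.05 = 2.5
  Term project 78 × 0.35 = 27.3
Sum = 70.5
70.5 is ≥ 66 and < 88 → Proficient

Proficient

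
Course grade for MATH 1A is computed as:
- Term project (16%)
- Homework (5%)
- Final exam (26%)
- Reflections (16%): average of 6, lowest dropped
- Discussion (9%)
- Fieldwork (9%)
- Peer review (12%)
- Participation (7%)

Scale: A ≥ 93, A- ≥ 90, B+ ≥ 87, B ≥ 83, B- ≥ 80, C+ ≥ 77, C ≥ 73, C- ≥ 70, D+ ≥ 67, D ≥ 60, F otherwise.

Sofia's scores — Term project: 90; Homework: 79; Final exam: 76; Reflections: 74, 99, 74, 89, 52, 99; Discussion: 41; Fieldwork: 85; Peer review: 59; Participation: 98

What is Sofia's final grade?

Reflections: drop 52 → average of remaining 5 = 435/5 = 87
Weighted total:
  Term project 90 × 0.16 = 14.4
  Homework 79 × 0.05 = 3.95
  Final exam 76 × 0.26 = 19.76
  Reflections 87 × 0.16 = 13.92
  Discussion 41 × 0.09 = 3.69
  Fieldwork 85 × 0.09 = 7.65
  Peer review 59 × 0.12 = 7.08
  Participation 98 × 0.07 = 6.86
Sum = 77.31
77.31 is ≥ 77 and < 80 → C+

C+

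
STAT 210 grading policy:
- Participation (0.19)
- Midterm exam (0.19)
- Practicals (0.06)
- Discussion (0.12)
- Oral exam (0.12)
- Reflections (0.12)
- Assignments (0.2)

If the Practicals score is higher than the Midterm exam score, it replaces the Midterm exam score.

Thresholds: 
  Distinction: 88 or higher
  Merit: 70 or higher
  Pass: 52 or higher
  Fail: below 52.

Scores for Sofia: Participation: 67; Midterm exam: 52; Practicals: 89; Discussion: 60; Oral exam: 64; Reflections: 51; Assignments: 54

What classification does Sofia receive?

Pass

Practicals (89) > Midterm exam (52), so Midterm exam counts as 89.
Weighted total:
  Participation 67 × 0.19 = 12.73
  Midterm exam 89 × 0.19 = 16.91
  Practicals 89 × 0.06 = 5.34
  Discussion 60 × 0.12 = 7.2
  Oral exam 64 × 0.12 = 7.68
  Reflections 51 × 0.12 = 6.12
  Assignments 54 × 0.2 = 10.8
Sum = 66.78
66.78 is ≥ 52 and < 70 → Pass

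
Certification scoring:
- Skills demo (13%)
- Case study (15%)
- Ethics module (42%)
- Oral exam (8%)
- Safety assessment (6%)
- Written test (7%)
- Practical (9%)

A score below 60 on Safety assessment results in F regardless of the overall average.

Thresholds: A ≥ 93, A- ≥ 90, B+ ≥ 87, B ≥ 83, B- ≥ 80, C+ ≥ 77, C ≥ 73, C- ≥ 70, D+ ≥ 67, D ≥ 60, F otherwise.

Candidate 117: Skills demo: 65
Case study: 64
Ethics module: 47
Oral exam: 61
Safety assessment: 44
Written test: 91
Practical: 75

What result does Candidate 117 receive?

F

Safety assessment score 44 < 60: minimum not met.
Weighted total:
  Skills demo 65 × 0.13 = 8.45
  Case study 64 × 0.15 = 9.6
  Ethics module 47 × 0.42 = 19.74
  Oral exam 61 × 0.08 = 4.88
  Safety assessment 44 × 0.06 = 2.64
  Written test 91 × 0.07 = 6.37
  Practical 75 × 0.09 = 6.75
Sum = 58.43
Because the Safety assessment minimum was not met, the result is F.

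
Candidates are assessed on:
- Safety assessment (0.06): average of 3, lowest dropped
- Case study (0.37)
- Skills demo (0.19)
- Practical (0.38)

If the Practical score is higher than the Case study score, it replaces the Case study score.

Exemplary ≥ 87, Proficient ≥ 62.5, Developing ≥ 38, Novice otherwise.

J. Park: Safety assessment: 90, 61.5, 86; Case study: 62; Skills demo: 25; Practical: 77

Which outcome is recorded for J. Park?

Proficient

Safety assessment: drop 61.5 → average of remaining 2 = 176/2 = 88
Practical (77) > Case study (62), so Case study counts as 77.
Weighted total:
  Safety assessment 88 × 0.06 = 5.28
  Case study 77 × 0.37 = 28.49
  Skills demo 25 × 0.19 = 4.75
  Practical 77 × 0.38 = 29.26
Sum = 67.78
67.78 is ≥ 62.5 and < 87 → Proficient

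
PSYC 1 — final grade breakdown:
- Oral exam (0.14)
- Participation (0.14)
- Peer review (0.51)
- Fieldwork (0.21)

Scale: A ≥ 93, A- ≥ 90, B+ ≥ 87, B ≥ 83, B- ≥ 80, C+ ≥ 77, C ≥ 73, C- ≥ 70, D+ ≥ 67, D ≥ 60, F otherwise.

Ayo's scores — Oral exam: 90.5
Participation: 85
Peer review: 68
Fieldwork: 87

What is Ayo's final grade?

Weighted total:
  Oral exam 90.5 × 0.14 = 12.67
  Participation 85 × 0.14 = 11.9
  Peer review 68 × 0.51 = 34.68
  Fieldwork 87 × 0.21 = 18.27
Sum = 77.52
77.52 is ≥ 77 and < 80 → C+

C+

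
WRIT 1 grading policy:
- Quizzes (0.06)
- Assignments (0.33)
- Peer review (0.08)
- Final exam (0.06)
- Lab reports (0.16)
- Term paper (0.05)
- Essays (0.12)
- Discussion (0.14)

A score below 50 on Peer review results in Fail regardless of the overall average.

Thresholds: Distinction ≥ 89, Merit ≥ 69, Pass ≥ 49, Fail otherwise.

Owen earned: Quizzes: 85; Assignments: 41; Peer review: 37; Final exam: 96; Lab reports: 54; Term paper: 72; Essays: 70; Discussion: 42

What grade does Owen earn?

Fail

Peer review score 37 < 50: minimum not met.
Weighted total:
  Quizzes 85 × 0.06 = 5.1
  Assignments 41 × 0.33 = 13.53
  Peer review 37 × 0.08 = 2.96
  Final exam 96 × 0.06 = 5.76
  Lab reports 54 × 0.16 = 8.64
  Term paper 72 × 0.05 = 3.6
  Essays 70 × 0.12 = 8.4
  Discussion 42 × 0.14 = 5.88
Sum = 53.87
Because the Peer review minimum was not met, the result is Fail.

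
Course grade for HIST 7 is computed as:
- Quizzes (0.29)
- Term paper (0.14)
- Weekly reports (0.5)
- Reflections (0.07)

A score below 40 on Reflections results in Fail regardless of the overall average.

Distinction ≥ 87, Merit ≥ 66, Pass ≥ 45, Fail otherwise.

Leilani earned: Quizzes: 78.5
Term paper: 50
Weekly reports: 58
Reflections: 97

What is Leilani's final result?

Reflections score 97 ≥ 40: minimum met.
Weighted total:
  Quizzes 78.5 × 0.29 = 22.765
  Term paper 50 × 0.14 = 7
  Weekly reports 58 × 0.5 = 29
  Reflections 97 × 0.07 = 6.79
Sum = 65.555
65.555 is ≥ 45 and < 66 → Pass

Pass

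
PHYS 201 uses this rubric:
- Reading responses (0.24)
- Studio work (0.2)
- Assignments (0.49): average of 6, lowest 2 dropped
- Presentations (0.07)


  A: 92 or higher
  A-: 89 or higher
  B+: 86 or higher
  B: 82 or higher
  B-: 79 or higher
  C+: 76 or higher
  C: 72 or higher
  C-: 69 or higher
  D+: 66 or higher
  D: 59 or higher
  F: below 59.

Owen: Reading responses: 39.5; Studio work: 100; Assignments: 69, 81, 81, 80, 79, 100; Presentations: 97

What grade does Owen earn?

Assignments: drop 69, 79 → average of remaining 4 = 342/4 = 85.5
Weighted total:
  Reading responses 39.5 × 0.24 = 9.48
  Studio work 100 × 0.2 = 20
  Assignments 85.5 × 0.49 = 41.895
  Presentations 97 × 0.07 = 6.79
Sum = 78.165
78.165 is ≥ 76 and < 79 → C+

C+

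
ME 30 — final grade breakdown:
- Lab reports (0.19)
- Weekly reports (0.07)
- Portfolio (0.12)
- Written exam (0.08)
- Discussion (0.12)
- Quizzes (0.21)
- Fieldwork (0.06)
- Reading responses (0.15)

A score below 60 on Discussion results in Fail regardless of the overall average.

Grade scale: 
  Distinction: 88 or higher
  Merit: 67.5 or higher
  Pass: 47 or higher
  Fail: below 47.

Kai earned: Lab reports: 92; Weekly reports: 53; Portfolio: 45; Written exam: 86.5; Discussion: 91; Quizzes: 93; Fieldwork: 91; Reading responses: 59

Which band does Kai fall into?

Merit

Discussion score 91 ≥ 60: minimum met.
Weighted total:
  Lab reports 92 × 0.19 = 17.48
  Weekly reports 53 × 0.07 = 3.71
  Portfolio 45 × 0.12 = 5.4
  Written exam 86.5 × 0.08 = 6.92
  Discussion 91 × 0.12 = 10.92
  Quizzes 93 × 0.21 = 19.53
  Fieldwork 91 × 0.06 = 5.46
  Reading responses 59 × 0.15 = 8.85
Sum = 78.27
78.27 is ≥ 67.5 and < 88 → Merit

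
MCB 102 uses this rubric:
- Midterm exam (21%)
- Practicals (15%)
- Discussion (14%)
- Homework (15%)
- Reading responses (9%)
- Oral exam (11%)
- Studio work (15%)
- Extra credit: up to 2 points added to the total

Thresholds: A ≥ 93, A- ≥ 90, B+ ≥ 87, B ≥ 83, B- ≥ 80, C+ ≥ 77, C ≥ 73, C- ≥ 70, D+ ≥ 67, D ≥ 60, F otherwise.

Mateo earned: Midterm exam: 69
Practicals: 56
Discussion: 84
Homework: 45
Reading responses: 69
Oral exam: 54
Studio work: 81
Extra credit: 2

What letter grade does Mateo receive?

Weighted total:
  Midterm exam 69 × 0.21 = 14.49
  Practicals 56 × 0.15 = 8.4
  Discussion 84 × 0.14 = 11.76
  Homework 45 × 0.15 = 6.75
  Reading responses 69 × 0.09 = 6.21
  Oral exam 54 × 0.11 = 5.94
  Studio work 81 × 0.15 = 12.15
Sum = 65.7
Extra credit: 65.7 + 2 = 67.7
67.7 is ≥ 67 and < 70 → D+

D+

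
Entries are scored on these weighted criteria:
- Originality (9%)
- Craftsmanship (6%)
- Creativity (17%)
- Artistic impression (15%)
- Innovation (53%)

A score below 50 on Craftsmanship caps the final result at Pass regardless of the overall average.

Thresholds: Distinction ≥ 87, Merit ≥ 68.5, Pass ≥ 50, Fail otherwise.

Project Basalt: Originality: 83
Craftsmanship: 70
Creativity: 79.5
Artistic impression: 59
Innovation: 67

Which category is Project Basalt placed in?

Merit

Craftsmanship score 70 ≥ 50: minimum met.
Weighted total:
  Originality 83 × 0.09 = 7.47
  Craftsmanship 70 × 0.06 = 4.2
  Creativity 79.5 × 0.17 = 13.515
  Artistic impression 59 × 0.15 = 8.85
  Innovation 67 × 0.53 = 35.51
Sum = 69.545
69.545 is ≥ 68.5 and < 87 → Merit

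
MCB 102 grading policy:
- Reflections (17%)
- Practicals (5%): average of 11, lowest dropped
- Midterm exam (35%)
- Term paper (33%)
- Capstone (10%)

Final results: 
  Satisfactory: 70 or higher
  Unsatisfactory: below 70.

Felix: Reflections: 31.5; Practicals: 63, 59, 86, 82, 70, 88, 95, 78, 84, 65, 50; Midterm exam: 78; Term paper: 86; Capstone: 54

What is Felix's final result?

Satisfactory

Practicals: drop 50 → average of remaining 10 = 770/10 = 77
Weighted total:
  Reflections 31.5 × 0.17 = 5.355
  Practicals 77 × 0.05 = 3.85
  Midterm exam 78 × 0.35 = 27.3
  Term paper 86 × 0.33 = 28.38
  Capstone 54 × 0.1 = 5.4
Sum = 70.285
70.285 ≥ 70 → Satisfactory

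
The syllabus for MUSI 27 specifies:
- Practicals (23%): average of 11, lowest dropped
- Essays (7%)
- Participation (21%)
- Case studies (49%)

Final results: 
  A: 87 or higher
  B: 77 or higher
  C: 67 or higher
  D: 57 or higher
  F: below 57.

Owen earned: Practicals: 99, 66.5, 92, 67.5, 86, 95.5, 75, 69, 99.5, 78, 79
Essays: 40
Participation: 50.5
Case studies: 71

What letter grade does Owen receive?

Practicals: drop 66.5 → average of remaining 10 = 840.5/10 = 84.05
Weighted total:
  Practicals 84.05 × 0.23 = 19.3315
  Essays 40 × 0.07 = 2.8
  Participation 50.5 × 0.21 = 10.605
  Case studies 71 × 0.49 = 34.79
Sum = 67.5265
67.5265 is ≥ 67 and < 77 → C

C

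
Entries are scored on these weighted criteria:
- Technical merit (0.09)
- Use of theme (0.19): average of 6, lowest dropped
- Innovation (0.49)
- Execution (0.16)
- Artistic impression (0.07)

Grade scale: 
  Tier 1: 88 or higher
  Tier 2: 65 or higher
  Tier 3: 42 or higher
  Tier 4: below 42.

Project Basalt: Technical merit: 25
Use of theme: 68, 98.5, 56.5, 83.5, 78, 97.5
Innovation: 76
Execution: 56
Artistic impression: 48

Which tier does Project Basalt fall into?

Tier 2

Use of theme: drop 56.5 → average of remaining 5 = 425.5/5 = 85.1
Weighted total:
  Technical merit 25 × 0.09 = 2.25
  Use of theme 85.1 × 0.19 = 16.169
  Innovation 76 × 0.49 = 37.24
  Execution 56 × 0.16 = 8.96
  Artistic impression 48 × 0.07 = 3.36
Sum = 67.979
67.979 is ≥ 65 and < 88 → Tier 2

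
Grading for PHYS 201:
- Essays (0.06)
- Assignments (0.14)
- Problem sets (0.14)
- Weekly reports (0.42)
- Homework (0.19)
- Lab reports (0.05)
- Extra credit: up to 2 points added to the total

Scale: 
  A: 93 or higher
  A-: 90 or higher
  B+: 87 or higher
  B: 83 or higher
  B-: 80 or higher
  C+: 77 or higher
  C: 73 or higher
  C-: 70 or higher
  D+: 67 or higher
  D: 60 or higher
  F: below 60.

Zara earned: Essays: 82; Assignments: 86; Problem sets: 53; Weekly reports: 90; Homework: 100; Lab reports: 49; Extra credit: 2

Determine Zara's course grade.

Weighted total:
  Essays 82 × 0.06 = 4.92
  Assignments 86 × 0.14 = 12.04
  Problem sets 53 × 0.14 = 7.42
  Weekly reports 90 × 0.42 = 37.8
  Homework 100 × 0.19 = 19
  Lab reports 49 × 0.05 = 2.45
Sum = 83.63
Extra credit: 83.63 + 2 = 85.63
85.63 is ≥ 83 and < 87 → B

B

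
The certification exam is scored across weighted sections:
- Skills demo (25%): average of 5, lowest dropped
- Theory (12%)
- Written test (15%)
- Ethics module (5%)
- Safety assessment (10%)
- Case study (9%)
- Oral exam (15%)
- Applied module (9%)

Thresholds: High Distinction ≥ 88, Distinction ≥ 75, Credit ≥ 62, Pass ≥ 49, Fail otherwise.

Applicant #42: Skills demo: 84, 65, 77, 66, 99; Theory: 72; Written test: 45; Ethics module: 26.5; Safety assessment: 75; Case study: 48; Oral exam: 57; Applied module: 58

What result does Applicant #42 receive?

Credit

Skills demo: drop 65 → average of remaining 4 = 326/4 = 81.5
Weighted total:
  Skills demo 81.5 × 0.25 = 20.375
  Theory 72 × 0.12 = 8.64
  Written test 45 × 0.15 = 6.75
  Ethics module 26.5 × 0.05 = 1.325
  Safety assessment 75 × 0.1 = 7.5
  Case study 48 × 0.09 = 4.32
  Oral exam 57 × 0.15 = 8.55
  Applied module 58 × 0.09 = 5.22
Sum = 62.68
62.68 is ≥ 62 and < 75 → Credit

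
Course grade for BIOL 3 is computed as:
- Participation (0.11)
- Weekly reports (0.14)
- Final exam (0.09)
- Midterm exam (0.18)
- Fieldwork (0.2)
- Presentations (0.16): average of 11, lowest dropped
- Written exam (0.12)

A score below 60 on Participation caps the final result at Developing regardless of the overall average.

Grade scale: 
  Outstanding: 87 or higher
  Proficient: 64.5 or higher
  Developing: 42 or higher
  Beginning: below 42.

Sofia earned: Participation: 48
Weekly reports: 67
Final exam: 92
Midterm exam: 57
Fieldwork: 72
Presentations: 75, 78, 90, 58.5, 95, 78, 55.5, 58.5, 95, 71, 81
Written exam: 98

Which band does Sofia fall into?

Developing

Presentations: drop 55.5 → average of remaining 10 = 780/10 = 78
Participation score 48 < 60: minimum not met.
Weighted total:
  Participation 48 × 0.11 = 5.28
  Weekly reports 67 × 0.14 = 9.38
  Final exam 92 × 0.09 = 8.28
  Midterm exam 57 × 0.18 = 10.26
  Fieldwork 72 × 0.2 = 14.4
  Presentations 78 × 0.16 = 12.48
  Written exam 98 × 0.12 = 11.76
Sum = 71.84
71.84 would be Proficient; cap at Developing applies → Developing.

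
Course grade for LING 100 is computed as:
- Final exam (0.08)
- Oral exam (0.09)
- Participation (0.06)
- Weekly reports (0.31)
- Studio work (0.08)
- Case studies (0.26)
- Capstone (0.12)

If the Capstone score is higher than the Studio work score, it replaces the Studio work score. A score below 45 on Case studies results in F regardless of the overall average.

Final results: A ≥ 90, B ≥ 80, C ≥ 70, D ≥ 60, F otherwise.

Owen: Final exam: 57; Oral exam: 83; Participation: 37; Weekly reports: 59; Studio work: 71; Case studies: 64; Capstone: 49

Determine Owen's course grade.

Capstone (49) ≤ Studio work (71), so Studio work stays at 71.
Case studies score 64 ≥ 45: minimum met.
Weighted total:
  Final exam 57 × 0.08 = 4.56
  Oral exam 83 × 0.09 = 7.47
  Participation 37 × 0.06 = 2.22
  Weekly reports 59 × 0.31 = 18.29
  Studio work 71 × 0.08 = 5.68
  Case studies 64 × 0.26 = 16.64
  Capstone 49 × 0.12 = 5.88
Sum = 60.74
60.74 is ≥ 60 and < 70 → D

D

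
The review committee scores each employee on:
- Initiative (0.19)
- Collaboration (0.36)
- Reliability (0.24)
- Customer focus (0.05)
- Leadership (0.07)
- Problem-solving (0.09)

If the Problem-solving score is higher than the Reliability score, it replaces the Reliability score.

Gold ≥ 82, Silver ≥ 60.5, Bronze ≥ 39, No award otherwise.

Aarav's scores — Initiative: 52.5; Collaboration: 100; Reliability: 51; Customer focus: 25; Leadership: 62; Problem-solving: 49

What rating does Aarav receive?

Problem-solving (49) ≤ Reliability (51), so Reliability stays at 51.
Weighted total:
  Initiative 52.5 × 0.19 = 9.975
  Collaboration 100 × 0.36 = 36
  Reliability 51 × 0.24 = 12.24
  Customer focus 25 × 0.05 = 1.25
  Leadership 62 × 0.07 = 4.34
  Problem-solving 49 × 0.09 = 4.41
Sum = 68.215
68.215 is ≥ 60.5 and < 82 → Silver

Silver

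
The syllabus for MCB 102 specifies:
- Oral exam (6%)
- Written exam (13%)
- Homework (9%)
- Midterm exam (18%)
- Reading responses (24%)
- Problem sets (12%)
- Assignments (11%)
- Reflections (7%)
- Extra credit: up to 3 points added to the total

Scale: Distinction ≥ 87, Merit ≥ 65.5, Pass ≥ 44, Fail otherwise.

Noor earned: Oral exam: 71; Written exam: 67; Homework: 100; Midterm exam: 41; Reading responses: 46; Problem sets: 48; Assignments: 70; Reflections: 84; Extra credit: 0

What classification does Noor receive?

Weighted total:
  Oral exam 71 × 0.06 = 4.26
  Written exam 67 × 0.13 = 8.71
  Homework 100 × 0.09 = 9
  Midterm exam 41 × 0.18 = 7.38
  Reading responses 46 × 0.24 = 11.04
  Problem sets 48 × 0.12 = 5.76
  Assignments 70 × 0.11 = 7.7
  Reflections 84 × 0.07 = 5.88
Sum = 59.73
Extra credit: 59.73 + 0 = 59.73
59.73 is ≥ 44 and < 65.5 → Pass

Pass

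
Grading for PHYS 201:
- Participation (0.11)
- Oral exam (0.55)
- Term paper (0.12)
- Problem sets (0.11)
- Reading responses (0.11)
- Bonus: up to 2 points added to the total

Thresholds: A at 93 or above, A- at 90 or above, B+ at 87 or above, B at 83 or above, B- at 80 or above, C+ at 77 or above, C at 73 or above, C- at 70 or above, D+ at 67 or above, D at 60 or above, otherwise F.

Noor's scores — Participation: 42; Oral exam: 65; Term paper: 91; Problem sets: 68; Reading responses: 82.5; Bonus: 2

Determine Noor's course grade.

D+

Weighted total:
  Participation 42 × 0.11 = 4.62
  Oral exam 65 × 0.55 = 35.75
  Term paper 91 × 0.12 = 10.92
  Problem sets 68 × 0.11 = 7.48
  Reading responses 82.5 × 0.11 = 9.075
Sum = 67.845
Bonus: 67.845 + 2 = 69.845
69.845 is ≥ 67 and < 70 → D+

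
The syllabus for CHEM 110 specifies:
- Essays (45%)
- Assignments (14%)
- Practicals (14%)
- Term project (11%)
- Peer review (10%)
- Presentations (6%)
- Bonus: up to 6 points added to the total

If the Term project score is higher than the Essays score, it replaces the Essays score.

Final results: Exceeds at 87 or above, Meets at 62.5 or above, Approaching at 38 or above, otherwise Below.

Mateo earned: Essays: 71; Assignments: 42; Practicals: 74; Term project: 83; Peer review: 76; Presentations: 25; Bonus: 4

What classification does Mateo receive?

Meets

Term project (83) > Essays (71), so Essays counts as 83.
Weighted total:
  Essays 83 × 0.45 = 37.35
  Assignments 42 × 0.14 = 5.88
  Practicals 74 × 0.14 = 10.36
  Term project 83 × 0.11 = 9.13
  Peer review 76 × 0.1 = 7.6
  Presentations 25 × 0.06 = 1.5
Sum = 71.82
Bonus: 71.82 + 4 = 75.82
75.82 is ≥ 62.5 and < 87 → Meets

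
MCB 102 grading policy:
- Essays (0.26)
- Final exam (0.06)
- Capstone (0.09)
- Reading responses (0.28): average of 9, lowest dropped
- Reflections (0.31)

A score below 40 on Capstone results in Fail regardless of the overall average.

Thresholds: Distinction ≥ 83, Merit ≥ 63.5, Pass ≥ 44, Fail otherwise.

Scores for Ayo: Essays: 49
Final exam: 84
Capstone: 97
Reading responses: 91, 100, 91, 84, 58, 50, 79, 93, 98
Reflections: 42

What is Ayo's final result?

Merit

Reading responses: drop 50 → average of remaining 8 = 694/8 = 86.75
Capstone score 97 ≥ 40: minimum met.
Weighted total:
  Essays 49 × 0.26 = 12.74
  Final exam 84 × 0.06 = 5.04
  Capstone 97 × 0.09 = 8.73
  Reading responses 86.75 × 0.28 = 24.29
  Reflections 42 × 0.31 = 13.02
Sum = 63.82
63.82 is ≥ 63.5 and < 83 → Merit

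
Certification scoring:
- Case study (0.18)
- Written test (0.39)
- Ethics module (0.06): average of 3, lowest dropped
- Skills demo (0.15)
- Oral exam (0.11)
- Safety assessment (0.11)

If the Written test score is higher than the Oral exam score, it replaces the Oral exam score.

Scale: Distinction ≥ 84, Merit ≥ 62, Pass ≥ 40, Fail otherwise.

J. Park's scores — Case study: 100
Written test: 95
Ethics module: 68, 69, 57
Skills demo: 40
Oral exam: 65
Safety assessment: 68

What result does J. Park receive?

Merit

Ethics module: drop 57 → average of remaining 2 = 137/2 = 68.5
Written test (95) > Oral exam (65), so Oral exam counts as 95.
Weighted total:
  Case study 100 × 0.18 = 18
  Written test 95 × 0.39 = 37.05
  Ethics module 68.5 × 0.06 = 4.11
  Skills demo 40 × 0.15 = 6
  Oral exam 95 × 0.11 = 10.45
  Safety assessment 68 × 0.11 = 7.48
Sum = 83.09
83.09 is ≥ 62 and < 84 → Merit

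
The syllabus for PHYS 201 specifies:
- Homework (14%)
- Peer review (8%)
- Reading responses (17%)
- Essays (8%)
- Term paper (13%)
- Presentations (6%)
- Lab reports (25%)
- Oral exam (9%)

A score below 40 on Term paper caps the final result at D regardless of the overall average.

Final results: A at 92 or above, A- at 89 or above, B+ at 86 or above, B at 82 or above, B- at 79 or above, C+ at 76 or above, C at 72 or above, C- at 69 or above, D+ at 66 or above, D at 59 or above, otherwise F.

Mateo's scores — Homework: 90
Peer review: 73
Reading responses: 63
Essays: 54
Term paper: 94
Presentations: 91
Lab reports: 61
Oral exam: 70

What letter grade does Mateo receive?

C

Term paper score 94 ≥ 40: minimum met.
Weighted total:
  Homework 90 × 0.14 = 12.6
  Peer review 73 × 0.08 = 5.84
  Reading responses 63 × 0.17 = 10.71
  Essays 54 × 0.08 = 4.32
  Term paper 94 × 0.13 = 12.22
  Presentations 91 × 0.06 = 5.46
  Lab reports 61 × 0.25 = 15.25
  Oral exam 70 × 0.09 = 6.3
Sum = 72.7
72.7 is ≥ 72 and < 76 → C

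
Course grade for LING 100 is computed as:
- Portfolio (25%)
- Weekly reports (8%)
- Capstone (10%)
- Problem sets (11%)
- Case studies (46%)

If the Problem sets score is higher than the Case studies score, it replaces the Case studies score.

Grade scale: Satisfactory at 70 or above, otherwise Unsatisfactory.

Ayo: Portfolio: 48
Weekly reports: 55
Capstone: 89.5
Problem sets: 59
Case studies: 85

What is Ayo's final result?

Satisfactory

Problem sets (59) ≤ Case studies (85), so Case studies stays at 85.
Weighted total:
  Portfolio 48 × 0.25 = 12
  Weekly reports 55 × 0.08 = 4.4
  Capstone 89.5 × 0.1 = 8.95
  Problem sets 59 × 0.11 = 6.49
  Case studies 85 × 0.46 = 39.1
Sum = 70.94
70.94 ≥ 70 → Satisfactory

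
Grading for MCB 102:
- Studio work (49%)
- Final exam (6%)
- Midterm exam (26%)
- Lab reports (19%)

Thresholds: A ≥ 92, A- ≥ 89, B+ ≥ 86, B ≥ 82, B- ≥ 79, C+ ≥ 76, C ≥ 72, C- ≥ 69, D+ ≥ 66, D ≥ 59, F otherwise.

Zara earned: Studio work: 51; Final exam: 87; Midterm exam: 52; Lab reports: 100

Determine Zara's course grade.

Weighted total:
  Studio work 51 × 0.49 = 24.99
  Final exam 87 × 0.06 = 5.22
  Midterm exam 52 × 0.26 = 13.52
  Lab reports 100 × 0.19 = 19
Sum = 62.73
62.73 is ≥ 59 and < 66 → D

D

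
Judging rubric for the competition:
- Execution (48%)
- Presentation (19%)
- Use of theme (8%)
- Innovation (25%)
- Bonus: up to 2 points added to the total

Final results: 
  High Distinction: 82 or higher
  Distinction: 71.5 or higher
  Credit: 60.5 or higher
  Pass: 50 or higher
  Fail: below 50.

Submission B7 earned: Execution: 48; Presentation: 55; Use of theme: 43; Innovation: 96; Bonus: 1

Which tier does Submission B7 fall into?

Weighted total:
  Execution 48 × 0.48 = 23.04
  Presentation 55 × 0.19 = 10.45
  Use of theme 43 × 0.08 = 3.44
  Innovation 96 × 0.25 = 24
Sum = 60.93
Bonus: 60.93 + 1 = 61.93
61.93 is ≥ 60.5 and < 71.5 → Credit

Credit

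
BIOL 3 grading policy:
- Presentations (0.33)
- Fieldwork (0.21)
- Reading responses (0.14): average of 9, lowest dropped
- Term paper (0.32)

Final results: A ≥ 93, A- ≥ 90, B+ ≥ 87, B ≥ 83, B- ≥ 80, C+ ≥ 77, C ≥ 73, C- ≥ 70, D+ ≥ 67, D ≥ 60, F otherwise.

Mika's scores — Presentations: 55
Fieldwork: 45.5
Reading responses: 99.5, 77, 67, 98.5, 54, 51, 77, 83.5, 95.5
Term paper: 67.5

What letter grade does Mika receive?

D

Reading responses: drop 51 → average of remaining 8 = 652/8 = 81.5
Weighted total:
  Presentations 55 × 0.33 = 18.15
  Fieldwork 45.5 × 0.21 = 9.555
  Reading responses 81.5 × 0.14 = 11.41
  Term paper 67.5 × 0.32 = 21.6
Sum = 60.715
60.715 is ≥ 60 and < 67 → D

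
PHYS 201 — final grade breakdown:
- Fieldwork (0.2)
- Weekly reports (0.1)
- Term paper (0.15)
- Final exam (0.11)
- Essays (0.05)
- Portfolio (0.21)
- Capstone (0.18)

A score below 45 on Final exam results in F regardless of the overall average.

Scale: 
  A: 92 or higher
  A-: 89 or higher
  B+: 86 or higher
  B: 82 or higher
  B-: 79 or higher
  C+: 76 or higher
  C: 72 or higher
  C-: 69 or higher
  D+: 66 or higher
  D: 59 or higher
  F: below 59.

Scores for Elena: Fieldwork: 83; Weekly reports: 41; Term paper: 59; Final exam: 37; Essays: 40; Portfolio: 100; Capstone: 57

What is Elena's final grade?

Final exam score 37 < 45: minimum not met.
Weighted total:
  Fieldwork 83 × 0.2 = 16.6
  Weekly reports 41 × 0.1 = 4.1
  Term paper 59 × 0.15 = 8.85
  Final exam 37 × 0.11 = 4.07
  Essays 40 × 0.05 = 2
  Portfolio 100 × 0.21 = 21
  Capstone 57 × 0.18 = 10.26
Sum = 66.88
Because the Final exam minimum was not met, the result is F.

F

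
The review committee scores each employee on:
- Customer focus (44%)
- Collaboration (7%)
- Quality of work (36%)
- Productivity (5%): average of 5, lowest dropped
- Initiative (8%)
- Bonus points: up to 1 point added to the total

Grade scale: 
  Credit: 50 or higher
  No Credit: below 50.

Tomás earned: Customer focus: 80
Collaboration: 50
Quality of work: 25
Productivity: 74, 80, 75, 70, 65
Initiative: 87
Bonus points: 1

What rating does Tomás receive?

Credit

Productivity: drop 65 → average of remaining 4 = 299/4 = 74.75
Weighted total:
  Customer focus 80 × 0.44 = 35.2
  Collaboration 50 × 0.07 = 3.5
  Quality of work 25 × 0.36 = 9
  Productivity 74.75 × 0.05 = 3.7375
  Initiative 87 × 0.08 = 6.96
Sum = 58.3975
Bonus points: 58.3975 + 1 = 59.3975
59.3975 ≥ 50 → Credit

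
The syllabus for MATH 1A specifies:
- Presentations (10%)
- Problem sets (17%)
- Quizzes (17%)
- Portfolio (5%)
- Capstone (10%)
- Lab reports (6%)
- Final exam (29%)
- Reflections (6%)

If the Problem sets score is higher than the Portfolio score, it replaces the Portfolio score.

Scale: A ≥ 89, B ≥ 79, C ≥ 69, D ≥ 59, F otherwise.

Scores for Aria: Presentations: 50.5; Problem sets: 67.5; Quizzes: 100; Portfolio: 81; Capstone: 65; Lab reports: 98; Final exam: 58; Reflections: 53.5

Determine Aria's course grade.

Problem sets (67.5) ≤ Portfolio (81), so Portfolio stays at 81.
Weighted total:
  Presentations 50.5 × 0.1 = 5.05
  Problem sets 67.5 × 0.17 = 11.475
  Quizzes 100 × 0.17 = 17
  Portfolio 81 × 0.05 = 4.05
  Capstone 65 × 0.1 = 6.5
  Lab reports 98 × 0.06 = 5.88
  Final exam 58 × 0.29 = 16.82
  Reflections 53.5 × 0.06 = 3.21
Sum = 69.985
69.985 is ≥ 69 and < 79 → C

C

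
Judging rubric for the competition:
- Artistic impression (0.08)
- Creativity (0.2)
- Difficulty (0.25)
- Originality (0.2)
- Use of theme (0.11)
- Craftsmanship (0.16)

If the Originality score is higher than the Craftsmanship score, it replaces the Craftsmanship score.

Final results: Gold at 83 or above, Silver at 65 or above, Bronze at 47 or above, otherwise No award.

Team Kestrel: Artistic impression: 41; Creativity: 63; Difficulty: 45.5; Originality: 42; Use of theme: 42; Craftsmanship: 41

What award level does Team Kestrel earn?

No award

Originality (42) > Craftsmanship (41), so Craftsmanship counts as 42.
Weighted total:
  Artistic impression 41 × 0.08 = 3.28
  Creativity 63 × 0.2 = 12.6
  Difficulty 45.5 × 0.25 = 11.375
  Originality 42 × 0.2 = 8.4
  Use of theme 42 × 0.11 = 4.62
  Craftsmanship 42 × 0.16 = 6.72
Sum = 46.995
46.995 < 47 → No award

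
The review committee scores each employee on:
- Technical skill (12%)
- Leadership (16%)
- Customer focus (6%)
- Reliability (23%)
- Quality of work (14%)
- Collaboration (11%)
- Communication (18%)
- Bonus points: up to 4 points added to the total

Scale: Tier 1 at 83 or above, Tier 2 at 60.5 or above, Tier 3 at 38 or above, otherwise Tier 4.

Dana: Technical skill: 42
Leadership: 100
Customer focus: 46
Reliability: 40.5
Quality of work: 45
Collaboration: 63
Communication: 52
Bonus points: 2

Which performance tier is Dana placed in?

Weighted total:
  Technical skill 42 × 0.12 = 5.04
  Leadership 100 × 0.16 = 16
  Customer focus 46 × 0.06 = 2.76
  Reliability 40.5 × 0.23 = 9.315
  Quality of work 45 × 0.14 = 6.3
  Collaboration 63 × 0.11 = 6.93
  Communication 52 × 0.18 = 9.36
Sum = 55.705
Bonus points: 55.705 + 2 = 57.705
57.705 is ≥ 38 and < 60.5 → Tier 3

Tier 3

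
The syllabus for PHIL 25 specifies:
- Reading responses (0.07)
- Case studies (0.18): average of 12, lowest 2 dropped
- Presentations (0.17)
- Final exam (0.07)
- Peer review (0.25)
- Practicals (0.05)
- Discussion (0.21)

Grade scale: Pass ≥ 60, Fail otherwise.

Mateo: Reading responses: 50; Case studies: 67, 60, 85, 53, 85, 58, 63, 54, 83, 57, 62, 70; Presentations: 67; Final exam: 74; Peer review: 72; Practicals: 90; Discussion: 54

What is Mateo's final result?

Pass

Case studies: drop 53, 54 → average of remaining 10 = 690/10 = 69
Weighted total:
  Reading responses 50 × 0.07 = 3.5
  Case studies 69 × 0.18 = 12.42
  Presentations 67 × 0.17 = 11.39
  Final exam 74 × 0.07 = 5.18
  Peer review 72 × 0.25 = 18
  Practicals 90 × 0.05 = 4.5
  Discussion 54 × 0.21 = 11.34
Sum = 66.33
66.33 ≥ 60 → Pass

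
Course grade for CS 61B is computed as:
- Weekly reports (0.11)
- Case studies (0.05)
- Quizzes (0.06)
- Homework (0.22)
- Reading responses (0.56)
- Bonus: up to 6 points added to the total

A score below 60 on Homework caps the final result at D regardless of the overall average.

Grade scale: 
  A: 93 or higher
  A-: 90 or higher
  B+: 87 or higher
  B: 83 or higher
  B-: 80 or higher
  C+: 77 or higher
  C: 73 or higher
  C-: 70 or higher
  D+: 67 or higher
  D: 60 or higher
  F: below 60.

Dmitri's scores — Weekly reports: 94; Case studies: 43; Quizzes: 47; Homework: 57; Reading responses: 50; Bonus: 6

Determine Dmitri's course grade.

Homework score 57 < 60: minimum not met.
Weighted total:
  Weekly reports 94 × 0.11 = 10.34
  Case studies 43 × 0.05 = 2.15
  Quizzes 47 × 0.06 = 2.82
  Homework 57 × 0.22 = 12.54
  Reading responses 50 × 0.56 = 28
Sum = 55.85
Bonus: 55.85 + 6 = 61.85
61.85 would be D; cap at D applies → D.

D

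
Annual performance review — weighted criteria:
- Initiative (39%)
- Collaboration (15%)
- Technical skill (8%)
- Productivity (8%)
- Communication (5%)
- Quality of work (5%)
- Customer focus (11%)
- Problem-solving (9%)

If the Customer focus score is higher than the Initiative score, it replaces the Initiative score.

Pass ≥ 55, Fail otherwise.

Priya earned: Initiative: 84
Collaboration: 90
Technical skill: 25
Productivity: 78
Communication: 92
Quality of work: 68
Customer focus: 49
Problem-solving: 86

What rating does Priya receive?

Customer focus (49) ≤ Initiative (84), so Initiative stays at 84.
Weighted total:
  Initiative 84 × 0.39 = 32.76
  Collaboration 90 × 0.15 = 13.5
  Technical skill 25 × 0.08 = 2
  Productivity 78 × 0.08 = 6.24
  Communication 92 × 0.05 = 4.6
  Quality of work 68 × 0.05 = 3.4
  Customer focus 49 × 0.11 = 5.39
  Problem-solving 86 × 0.09 = 7.74
Sum = 75.63
75.63 ≥ 55 → Pass

Pass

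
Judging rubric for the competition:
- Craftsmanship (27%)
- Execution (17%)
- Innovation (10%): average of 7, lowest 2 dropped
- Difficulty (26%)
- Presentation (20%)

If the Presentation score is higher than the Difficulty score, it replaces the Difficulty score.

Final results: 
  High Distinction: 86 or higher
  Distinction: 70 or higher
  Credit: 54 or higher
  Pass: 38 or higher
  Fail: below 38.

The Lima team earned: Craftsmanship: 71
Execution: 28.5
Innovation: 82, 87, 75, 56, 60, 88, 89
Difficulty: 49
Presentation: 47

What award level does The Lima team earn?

Credit

Innovation: drop 56, 60 → average of remaining 5 = 421/5 = 84.2
Presentation (47) ≤ Difficulty (49), so Difficulty stays at 49.
Weighted total:
  Craftsmanship 71 × 0.27 = 19.17
  Execution 28.5 × 0.17 = 4.845
  Innovation 84.2 × 0.1 = 8.42
  Difficulty 49 × 0.26 = 12.74
  Presentation 47 × 0.2 = 9.4
Sum = 54.575
54.575 is ≥ 54 and < 70 → Credit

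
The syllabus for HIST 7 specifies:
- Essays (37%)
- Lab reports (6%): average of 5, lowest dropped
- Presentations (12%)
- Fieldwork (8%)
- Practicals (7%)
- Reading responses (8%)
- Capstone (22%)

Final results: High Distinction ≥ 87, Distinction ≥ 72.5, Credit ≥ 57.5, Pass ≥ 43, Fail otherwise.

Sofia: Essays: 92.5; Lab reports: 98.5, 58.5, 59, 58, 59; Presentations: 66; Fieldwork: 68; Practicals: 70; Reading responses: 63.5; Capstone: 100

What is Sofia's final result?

Lab reports: drop 58 → average of remaining 4 = 275/4 = 68.75
Weighted total:
  Essays 92.5 × 0.37 = 34.225
  Lab reports 68.75 × 0.06 = 4.125
  Presentations 66 × 0.12 = 7.92
  Fieldwork 68 × 0.08 = 5.44
  Practicals 70 × 0.07 = 4.9
  Reading responses 63.5 × 0.08 = 5.08
  Capstone 100 × 0.22 = 22
Sum = 83.69
83.69 is ≥ 72.5 and < 87 → Distinction

Distinction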